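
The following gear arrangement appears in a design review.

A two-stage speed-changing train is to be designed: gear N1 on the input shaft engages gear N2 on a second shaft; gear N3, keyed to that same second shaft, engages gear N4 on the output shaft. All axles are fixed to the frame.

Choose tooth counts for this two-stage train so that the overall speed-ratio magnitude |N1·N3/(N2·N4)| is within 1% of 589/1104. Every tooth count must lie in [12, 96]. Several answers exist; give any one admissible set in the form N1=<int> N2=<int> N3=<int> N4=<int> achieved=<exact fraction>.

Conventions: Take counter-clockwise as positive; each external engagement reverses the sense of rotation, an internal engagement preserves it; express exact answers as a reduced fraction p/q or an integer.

2-stage fixed-axis compound train for ratio 589/1104
target = 589/1104 in lowest terms: an exact hit needs N1·N3 = k·589 and N2·N4 = k·1104 for one integer k, every count in [12, 96]; additionally prefer no 1:1 stage (N1 ≠ N2, N3 ≠ N4)
k = 1: N1·N3 = 589 = 19·31, N2·N4 = 1104 = 12·92
achieved = 19·31/(12·92) = 589/1104; |achieved − target| = 0 ≤ 589/110400 ✓

N1=19 N2=12 N3=31 N4=92 achieved=589/1104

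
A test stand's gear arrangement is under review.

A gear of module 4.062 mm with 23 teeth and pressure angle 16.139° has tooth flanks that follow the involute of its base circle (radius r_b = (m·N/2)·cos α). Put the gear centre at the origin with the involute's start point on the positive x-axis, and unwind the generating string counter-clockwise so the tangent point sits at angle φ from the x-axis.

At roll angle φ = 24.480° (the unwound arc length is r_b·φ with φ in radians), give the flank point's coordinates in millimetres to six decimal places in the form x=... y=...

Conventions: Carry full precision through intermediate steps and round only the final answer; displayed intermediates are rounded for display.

topology: single-mesh involute geometry — m = 4.062, N = 23
pitch radius r_p = m·N/2 = 4.062·23/2 = 46.713000
base radius r_b = r_p·cos α = 46.713000·cos 16.139° = 44.872049
roll angle φ = 24.480° = 0.42725660 rad
x = r_b·(cos φ + φ·sin φ) = 48.782678
y = r_b·(sin φ − φ·cos φ) = 1.145440

x=48.782678 y=1.145440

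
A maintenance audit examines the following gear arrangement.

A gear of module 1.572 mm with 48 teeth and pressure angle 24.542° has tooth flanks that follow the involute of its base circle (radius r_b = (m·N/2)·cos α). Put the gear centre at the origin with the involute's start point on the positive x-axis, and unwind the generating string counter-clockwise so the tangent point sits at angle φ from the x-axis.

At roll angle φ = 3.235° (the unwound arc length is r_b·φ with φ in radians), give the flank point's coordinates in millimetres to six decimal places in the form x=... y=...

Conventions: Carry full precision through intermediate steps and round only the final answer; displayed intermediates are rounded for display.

x=34.374201 y=0.002058

class = single-mesh tooth geometry [base-circle involute, m = 1.572, 48T]
pitch radius r_p = m·N/2 = 1.572·48/2 = 37.728000
base radius r_b = r_p·cos α = 37.728000·cos 24.542° = 34.319541
roll angle φ = 3.235° = 0.05646140 rad
x = r_b·(cos φ + φ·sin φ) = 34.374201
y = r_b·(sin φ − φ·cos φ) = 0.002058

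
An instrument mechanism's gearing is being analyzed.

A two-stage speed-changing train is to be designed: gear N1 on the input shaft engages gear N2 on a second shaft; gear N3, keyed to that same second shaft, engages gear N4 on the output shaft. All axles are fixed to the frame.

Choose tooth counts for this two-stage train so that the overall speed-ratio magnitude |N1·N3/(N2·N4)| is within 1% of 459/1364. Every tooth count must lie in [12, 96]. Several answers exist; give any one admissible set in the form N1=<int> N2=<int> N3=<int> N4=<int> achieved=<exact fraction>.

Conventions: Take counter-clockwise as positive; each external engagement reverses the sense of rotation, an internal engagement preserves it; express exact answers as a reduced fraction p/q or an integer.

N1=17 N2=22 N3=27 N4=62 achieved=459/1364

topology: fixed-axis compound train — 2 stages, target 459/1364
target = 459/1364 in lowest terms: an exact hit needs N1·N3 = k·459 and N2·N4 = k·1364 for one integer k, every count in [12, 96]; additionally prefer no 1:1 stage (N1 ≠ N2, N3 ≠ N4)
k = 1: N1·N3 = 459 = 17·27, N2·N4 = 1364 = 22·62
achieved = 17·27/(22·62) = 459/1364; |achieved − target| = 0 ≤ 459/136400 ✓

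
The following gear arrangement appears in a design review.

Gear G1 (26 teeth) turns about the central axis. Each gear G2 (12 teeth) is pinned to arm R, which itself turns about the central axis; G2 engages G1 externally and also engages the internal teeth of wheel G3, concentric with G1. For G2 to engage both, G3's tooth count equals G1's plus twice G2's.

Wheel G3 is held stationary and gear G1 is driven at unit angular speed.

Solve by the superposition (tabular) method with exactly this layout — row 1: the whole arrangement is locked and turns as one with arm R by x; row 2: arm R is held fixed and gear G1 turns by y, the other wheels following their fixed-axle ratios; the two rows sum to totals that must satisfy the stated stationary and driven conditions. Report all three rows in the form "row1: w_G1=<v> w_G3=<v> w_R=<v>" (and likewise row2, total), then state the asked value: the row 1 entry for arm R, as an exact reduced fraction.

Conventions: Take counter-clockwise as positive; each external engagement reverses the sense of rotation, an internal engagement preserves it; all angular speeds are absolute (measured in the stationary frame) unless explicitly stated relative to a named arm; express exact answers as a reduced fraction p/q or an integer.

row1: w_G1=13/38 w_G3=13/38 w_R=13/38
row2: w_G1=25/38 w_G3=-13/38 w_R=0
total: w_G1=1 w_G3=0 w_R=13/38
asked value: 13/38

planetary set (26T centre, 12T on arm, 50T internal) — Willis relation
row 1 — lock + rotate with arm: ω_sun = ω_ring = ω_arm = x
row 2 — arm fixed, fixed-axis ratios: sun y, ring −(26/50)·y, arm 0
boundary: total ω_ring = x − (26/50)·y = 0 and total ω_sun = x + y = 1  ⇒  y = 25/38, x = 13/38
row 2 ring = −(26/50)·25/38 = -13/38
totals (row 1 + row 2): sun 13/38 + 25/38 = 1, ring 13/38 + (-13/38) = 0, arm 13/38 + 0 = 13/38
asked cell (row1, arm) = 13/38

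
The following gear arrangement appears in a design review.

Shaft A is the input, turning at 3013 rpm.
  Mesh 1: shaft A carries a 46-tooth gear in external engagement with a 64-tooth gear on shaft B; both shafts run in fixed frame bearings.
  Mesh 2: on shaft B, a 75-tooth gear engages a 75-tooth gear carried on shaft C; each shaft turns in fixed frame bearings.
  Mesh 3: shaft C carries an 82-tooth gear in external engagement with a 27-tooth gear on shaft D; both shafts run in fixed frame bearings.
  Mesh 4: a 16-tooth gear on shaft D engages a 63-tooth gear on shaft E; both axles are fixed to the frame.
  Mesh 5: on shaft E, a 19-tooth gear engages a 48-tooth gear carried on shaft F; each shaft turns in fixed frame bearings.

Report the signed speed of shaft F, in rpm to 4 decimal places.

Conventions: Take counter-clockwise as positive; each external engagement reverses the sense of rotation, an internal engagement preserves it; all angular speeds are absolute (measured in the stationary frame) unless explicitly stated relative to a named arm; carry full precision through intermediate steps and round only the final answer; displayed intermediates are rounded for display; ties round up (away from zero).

-661.1787 rpm

recognized (6 fixed axles, 5 meshes): fixed-axis compound train
mesh 1 [46T→64T]: ω = 3013.0000×46/64 = 2165.5938 rpm, sense flips to −
mesh 2 [75T→75T]: ω = 2165.5938×75/75 = 2165.5938 rpm, sense flips to +
mesh 3 [82T→27T]: ω = 2165.5938×82/27 = 6576.9884 rpm, sense flips to −
mesh 4 [16T→63T]: ω = 6576.9884×16/63 = 1670.3463 rpm, sense flips to +
mesh 5 [19T→48T]: ω = 1670.3463×19/48 = 661.1787 rpm, sense flips to −
signed output speed = -661.1787 rpm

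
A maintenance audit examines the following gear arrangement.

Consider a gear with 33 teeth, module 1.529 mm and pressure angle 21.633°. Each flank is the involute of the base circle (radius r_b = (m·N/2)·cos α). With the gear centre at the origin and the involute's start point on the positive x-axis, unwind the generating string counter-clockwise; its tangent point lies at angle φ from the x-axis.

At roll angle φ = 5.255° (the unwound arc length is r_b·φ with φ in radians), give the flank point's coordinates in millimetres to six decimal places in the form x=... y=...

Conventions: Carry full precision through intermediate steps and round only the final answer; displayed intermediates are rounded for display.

recognized (one wheel, involute flank): single-mesh tooth geometry, m = 1.529, N = 33
pitch radius r_p = m·N/2 = 1.529·33/2 = 25.228500
base radius r_b = r_p·cos α = 25.228500·cos 21.633° = 23.451513
roll angle φ = 5.255° = 0.09171705 rad
x = r_b·(cos φ + φ·sin φ) = 23.549943
y = r_b·(sin φ − φ·cos φ) = 0.006026

x=23.549943 y=0.006026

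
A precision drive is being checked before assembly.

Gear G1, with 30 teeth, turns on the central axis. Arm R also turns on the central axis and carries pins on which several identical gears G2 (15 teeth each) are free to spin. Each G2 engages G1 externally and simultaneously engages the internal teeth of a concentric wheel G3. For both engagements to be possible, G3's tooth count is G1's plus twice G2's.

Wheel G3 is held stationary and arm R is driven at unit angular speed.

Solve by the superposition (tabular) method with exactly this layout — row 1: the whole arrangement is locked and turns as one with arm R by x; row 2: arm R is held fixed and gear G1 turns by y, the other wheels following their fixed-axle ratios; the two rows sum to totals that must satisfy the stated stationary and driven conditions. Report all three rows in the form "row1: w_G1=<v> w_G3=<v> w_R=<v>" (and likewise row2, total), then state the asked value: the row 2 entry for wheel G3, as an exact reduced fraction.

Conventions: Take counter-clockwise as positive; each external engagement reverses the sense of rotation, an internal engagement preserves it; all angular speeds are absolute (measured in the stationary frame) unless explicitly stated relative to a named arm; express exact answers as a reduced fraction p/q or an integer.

topology: planetary set — G1 30T / G2 15T / G3 60T, arm = carrier (Willis)
row 1 — lock + rotate with arm: ω_sun = ω_ring = ω_arm = x
row 2: sun turns y, ring = −(30/60)·y, arm 0
boundary: total ω_ring = x − (30/60)·y = 0 and total ω_arm = x = 1  ⇒  y = 2, x = 1
row 2 ring = −(30/60)·2 = -1
totals (row 1 + row 2): sun 1 + 2 = 3, ring 1 + (-1) = 0, arm 1 + 0 = 1
asked cell (row2, ring) = -1

row1: w_G1=1 w_G3=1 w_R=1
row2: w_G1=2 w_G3=-1 w_R=0
total: w_G1=3 w_G3=0 w_R=1
asked value: -1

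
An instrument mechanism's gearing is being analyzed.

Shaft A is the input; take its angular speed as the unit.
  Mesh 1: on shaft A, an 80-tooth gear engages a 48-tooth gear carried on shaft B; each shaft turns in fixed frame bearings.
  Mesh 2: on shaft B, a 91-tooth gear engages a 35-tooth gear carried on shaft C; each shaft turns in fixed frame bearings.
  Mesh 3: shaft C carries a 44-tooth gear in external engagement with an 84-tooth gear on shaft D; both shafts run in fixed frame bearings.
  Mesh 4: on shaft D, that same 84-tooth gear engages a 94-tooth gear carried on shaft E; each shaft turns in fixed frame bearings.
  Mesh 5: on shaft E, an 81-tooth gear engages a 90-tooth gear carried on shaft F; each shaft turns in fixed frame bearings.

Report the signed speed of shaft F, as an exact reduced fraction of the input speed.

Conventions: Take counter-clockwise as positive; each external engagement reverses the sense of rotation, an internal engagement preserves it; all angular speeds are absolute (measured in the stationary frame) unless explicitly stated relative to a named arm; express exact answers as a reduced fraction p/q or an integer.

-429/235

5-mesh fixed-axis compound train (all bearings frame-fixed)
mesh 1 [80T→48T]: |ω|/ω_in = 1×80/48 = 5/3, sense flips to −
mesh 2 [91T→35T]: |ω|/ω_in = (5/3)×91/35 = 13/3, sense flips to +
mesh 3 [44T→84T]: |ω|/ω_in = (13/3)×44/84 = 143/63, sense flips to −
mesh 4 [84T→94T]: |ω|/ω_in = (143/63)×84/94 = 286/141, sense flips to +
mesh 5 [81T→90T]: |ω|/ω_in = (286/141)×81/90 = 429/235, sense flips to −
signed output speed (× input speed) = -429/235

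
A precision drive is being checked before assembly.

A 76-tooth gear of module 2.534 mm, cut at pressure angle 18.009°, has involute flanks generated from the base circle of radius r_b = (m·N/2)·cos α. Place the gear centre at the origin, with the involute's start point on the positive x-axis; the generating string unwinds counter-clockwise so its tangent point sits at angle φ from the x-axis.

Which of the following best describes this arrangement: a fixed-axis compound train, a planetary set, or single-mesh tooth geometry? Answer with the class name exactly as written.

single-mesh tooth geometry

topology: single-mesh involute geometry — m = 2.534, N = 76
classification: single-mesh tooth geometry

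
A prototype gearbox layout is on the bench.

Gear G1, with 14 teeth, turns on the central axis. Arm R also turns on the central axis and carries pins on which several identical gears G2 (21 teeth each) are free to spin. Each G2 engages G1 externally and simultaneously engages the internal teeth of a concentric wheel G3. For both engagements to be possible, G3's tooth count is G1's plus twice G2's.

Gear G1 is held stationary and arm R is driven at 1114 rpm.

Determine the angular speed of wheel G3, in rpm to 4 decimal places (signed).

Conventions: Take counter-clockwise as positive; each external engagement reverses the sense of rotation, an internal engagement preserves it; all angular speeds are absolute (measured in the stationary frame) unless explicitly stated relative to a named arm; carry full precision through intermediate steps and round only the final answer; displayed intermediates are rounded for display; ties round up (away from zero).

topology: planetary set — G1 14T / G2 21T / G3 56T, arm = carrier (Willis)
normalise by the input: solve with ω_arm = 1, then scale by 1114 rpm
ring teeth: 14 + 2·21 = 56
14(ω_sun−ω_arm) = −56(ω_ring−ω_arm),  ω_sun = 0, ω_arm = 1
ω_ring = 1 − (14/56)(0−1) = 5/4
scale: ω_ring = 5/4 × 1114 rpm = +1392.5000 rpm

+1392.5000 rpm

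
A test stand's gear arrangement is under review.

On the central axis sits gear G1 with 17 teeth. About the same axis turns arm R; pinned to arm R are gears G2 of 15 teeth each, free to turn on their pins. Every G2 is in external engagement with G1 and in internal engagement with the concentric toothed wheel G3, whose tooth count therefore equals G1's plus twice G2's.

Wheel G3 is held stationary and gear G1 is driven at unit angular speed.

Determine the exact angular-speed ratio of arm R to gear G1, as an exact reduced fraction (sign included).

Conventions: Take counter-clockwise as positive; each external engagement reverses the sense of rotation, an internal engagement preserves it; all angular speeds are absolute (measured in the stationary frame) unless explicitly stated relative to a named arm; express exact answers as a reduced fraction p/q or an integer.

class = planetary set [G3 = 17+2·15 = 47; Willis about the carrier]
ring teeth: 17 + 2·15 = 47
17(ω_sun−ω_arm) = −47(ω_ring−ω_arm),  ω_ring = 0, ω_sun = 1
17(1−ω_arm) = −47(0−ω_arm)  ⇒  64·ω_arm = 17  ⇒  ω_arm = 17/64
ω_out/ω_in = 17/64

17/64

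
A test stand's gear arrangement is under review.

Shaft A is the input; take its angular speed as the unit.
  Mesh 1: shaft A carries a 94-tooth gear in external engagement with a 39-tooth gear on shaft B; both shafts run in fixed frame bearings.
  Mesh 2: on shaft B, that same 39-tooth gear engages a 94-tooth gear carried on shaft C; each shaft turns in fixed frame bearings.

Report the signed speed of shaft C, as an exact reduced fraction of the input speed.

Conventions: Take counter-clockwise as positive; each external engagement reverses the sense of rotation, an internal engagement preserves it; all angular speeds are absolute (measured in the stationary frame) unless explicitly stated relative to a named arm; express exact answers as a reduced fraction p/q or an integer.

1

2-mesh fixed-axis compound train (all bearings frame-fixed)
mesh 1 [94T→39T]: |ω|/ω_in = 1×94/39 = 94/39, sense flips to −
mesh 2 [39T→94T]: |ω|/ω_in = (94/39)×39/94 = 1, sense flips to +
signed output speed (× input speed) = 1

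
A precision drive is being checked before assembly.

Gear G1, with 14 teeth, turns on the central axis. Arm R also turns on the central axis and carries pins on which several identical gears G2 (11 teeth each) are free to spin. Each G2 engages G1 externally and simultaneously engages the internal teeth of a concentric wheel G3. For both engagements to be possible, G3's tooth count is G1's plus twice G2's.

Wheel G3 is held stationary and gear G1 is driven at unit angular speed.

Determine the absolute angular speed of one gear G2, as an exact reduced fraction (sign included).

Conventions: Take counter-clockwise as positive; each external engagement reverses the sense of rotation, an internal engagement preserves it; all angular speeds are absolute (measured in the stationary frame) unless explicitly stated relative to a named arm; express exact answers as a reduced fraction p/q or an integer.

planetary set (14T centre, 11T on arm, 36T internal) — Willis relation
ring teeth: 14 + 2·11 = 36
14(ω_sun−ω_arm) = −36(ω_ring−ω_arm),  ω_ring = 0, ω_sun = 1
14(1−ω_arm) = −36(0−ω_arm)  ⇒  50·ω_arm = 14  ⇒  ω_arm = 7/25
sun–planet mesh: 14·(1−7/25) = −11·(ω_p−ω_arm)  ⇒  ω_p−ω_arm = -252/275
ω_p = 7/25 − 252/275 = -7/11
exact speed ratio = -7/11

-7/11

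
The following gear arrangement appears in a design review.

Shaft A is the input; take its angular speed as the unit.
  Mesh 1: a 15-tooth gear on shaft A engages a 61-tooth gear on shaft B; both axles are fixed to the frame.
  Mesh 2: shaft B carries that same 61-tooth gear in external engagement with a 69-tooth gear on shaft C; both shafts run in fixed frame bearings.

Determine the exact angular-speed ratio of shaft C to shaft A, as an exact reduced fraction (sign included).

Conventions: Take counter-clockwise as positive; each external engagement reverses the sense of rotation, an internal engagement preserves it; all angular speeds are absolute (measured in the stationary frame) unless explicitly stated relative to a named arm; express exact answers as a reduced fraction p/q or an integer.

class = fixed-axis compound train [2 meshes; 2 ratios multiply, 2 sense flips]
mesh 1 [15T→61T]: running ratio 15/61, sense −
mesh 2 [61T→69T]: running ratio 5/23, sense +
ω_out/ω_in = 5/23

5/23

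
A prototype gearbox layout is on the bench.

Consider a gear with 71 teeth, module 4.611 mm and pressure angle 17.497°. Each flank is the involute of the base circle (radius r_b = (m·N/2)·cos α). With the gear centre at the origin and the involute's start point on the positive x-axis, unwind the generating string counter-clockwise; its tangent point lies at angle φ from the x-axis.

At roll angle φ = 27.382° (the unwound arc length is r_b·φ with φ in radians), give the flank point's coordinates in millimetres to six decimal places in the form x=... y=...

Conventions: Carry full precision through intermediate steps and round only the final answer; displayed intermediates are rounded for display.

x=172.939972 y=5.551430

topology: single-mesh involute geometry — m = 4.611, N = 71
pitch radius r_p = m·N/2 = 4.611·71/2 = 163.690500
base radius r_b = r_p·cos α = 163.690500·cos 17.497° = 156.116982
roll angle φ = 27.382° = 0.47790606 rad
x = r_b·(cos φ + φ·sin φ) = 172.939972
y = r_b·(sin φ − φ·cos φ) = 5.551430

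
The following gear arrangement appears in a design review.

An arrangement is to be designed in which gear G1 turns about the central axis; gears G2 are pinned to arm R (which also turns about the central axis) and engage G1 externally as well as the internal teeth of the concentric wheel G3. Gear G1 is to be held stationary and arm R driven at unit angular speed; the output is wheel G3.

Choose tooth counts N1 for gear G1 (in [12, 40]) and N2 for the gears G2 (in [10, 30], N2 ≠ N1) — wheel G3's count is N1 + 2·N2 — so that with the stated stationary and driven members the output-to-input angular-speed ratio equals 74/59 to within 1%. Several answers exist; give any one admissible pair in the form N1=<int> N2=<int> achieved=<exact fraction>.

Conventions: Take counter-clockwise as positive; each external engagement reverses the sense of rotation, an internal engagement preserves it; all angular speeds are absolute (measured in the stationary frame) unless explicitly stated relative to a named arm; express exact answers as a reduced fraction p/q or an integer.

N1=15 N2=22 achieved=74/59

planetary set to be sized for 74/59 (Willis relation)
Willis with ω_sun = 0: ω_ring/ω_arm = (N1+N3)/N3; set equal to 74/59  ⇒  N3/N1 = 1/(74/59 − 1) = 59/15
N3 = N1 + 2·N2  ⇒  N2/N1 = (N3/N1 − 1)/2 = (59/15 − 1)/2 = 22/15
smallest multiple with N1 ≥ 12 and N2 ≥ 10: k = 1  ⇒  N1 = 1·15 = 15, N2 = 1·22 = 22 (N1 ≤ 40, N2 ≤ 30, N2 ≠ N1 ✓), N3 = 15 + 2·22 = 59
check: (N1+N3)/N3 with N1 = 15, N3 = 59 gives 74/59; |achieved − target| = 0 ≤ 37/2950 ✓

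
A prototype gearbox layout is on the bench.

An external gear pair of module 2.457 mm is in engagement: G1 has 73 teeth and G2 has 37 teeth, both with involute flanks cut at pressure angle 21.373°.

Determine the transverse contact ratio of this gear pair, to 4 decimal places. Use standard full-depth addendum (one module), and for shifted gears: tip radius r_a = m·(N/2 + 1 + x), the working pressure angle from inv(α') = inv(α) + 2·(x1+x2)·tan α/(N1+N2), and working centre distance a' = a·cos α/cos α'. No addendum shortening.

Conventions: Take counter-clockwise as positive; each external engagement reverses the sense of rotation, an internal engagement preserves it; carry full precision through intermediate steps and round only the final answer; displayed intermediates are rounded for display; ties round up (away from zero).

recognized (one external pair, fixed centres): single-mesh tooth geometry, m = 2.457, N1 = 73, N2 = 37
base radii: r_b1 = 83.512962, r_b2 = 42.328488
tip radii: r_a1 = 92.137500, r_a2 = 47.911500
no profile shift: α' = α, a' = a
action lengths: √(r_a1²−r_b1²) = 38.921769, √(r_a2²−r_b2²) = 22.445734
base pitch p_b = π·m·cos α = 7.188047
CR = (38.921769 + 22.445734 − 135.135000·sin 21.37300°)/7.188047 = 1.686018
contact ratio ≈ 1.6860

1.6860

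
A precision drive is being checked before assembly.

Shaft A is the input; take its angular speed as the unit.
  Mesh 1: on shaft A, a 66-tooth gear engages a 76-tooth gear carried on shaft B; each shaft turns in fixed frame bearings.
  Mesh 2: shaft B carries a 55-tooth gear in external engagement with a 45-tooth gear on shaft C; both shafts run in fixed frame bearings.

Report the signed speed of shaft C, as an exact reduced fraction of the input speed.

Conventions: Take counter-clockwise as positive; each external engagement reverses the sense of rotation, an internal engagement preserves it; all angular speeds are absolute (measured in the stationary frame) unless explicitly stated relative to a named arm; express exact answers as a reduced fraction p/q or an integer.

2-mesh fixed-axis compound train (all bearings frame-fixed)
mesh 1 [66T→76T]: |ω|/ω_in = 1×66/76 = 33/38, sense flips to −
mesh 2 [55T→45T]: |ω|/ω_in = (33/38)×55/45 = 121/114, sense flips to +
signed output speed (× input speed) = 121/114

121/114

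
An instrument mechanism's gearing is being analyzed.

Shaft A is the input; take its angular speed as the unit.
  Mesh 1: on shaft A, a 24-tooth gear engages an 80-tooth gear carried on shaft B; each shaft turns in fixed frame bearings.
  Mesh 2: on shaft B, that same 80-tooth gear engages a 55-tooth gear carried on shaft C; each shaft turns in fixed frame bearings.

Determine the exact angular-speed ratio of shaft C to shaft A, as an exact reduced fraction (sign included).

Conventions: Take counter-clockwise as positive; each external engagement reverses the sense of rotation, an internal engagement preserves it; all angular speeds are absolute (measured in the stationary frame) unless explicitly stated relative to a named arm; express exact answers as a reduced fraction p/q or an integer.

class = fixed-axis compound train [2 meshes; 2 ratios multiply, 2 sense flips]
mesh 1 [24T→80T]: running ratio 3/10, sense −
mesh 2 [80T→55T]: running ratio 24/55, sense +
ω_out/ω_in = 24/55

24/55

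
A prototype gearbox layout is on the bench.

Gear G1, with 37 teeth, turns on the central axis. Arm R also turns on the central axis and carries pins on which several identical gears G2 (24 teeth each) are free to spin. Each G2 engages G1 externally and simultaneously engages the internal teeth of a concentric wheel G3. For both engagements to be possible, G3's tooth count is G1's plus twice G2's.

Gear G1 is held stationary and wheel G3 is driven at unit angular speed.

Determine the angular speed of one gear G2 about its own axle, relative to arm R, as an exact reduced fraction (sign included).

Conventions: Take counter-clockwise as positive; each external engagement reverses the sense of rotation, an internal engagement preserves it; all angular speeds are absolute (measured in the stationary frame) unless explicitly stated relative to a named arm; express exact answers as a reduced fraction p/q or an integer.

3145/2928

topology: planetary set — G1 37T / G2 24T / G3 85T, arm = carrier (Willis)
ring teeth: 37 + 2·24 = 85
37(ω_sun−ω_arm) = −85(ω_ring−ω_arm),  ω_sun = 0, ω_ring = 1
37(0−ω_arm) = −85(1−ω_arm)  ⇒  122·ω_arm = 85  ⇒  ω_arm = 85/122
sun–planet mesh: 37·(0−85/122) = −24·(ω_p−ω_arm)  ⇒  ω_p−ω_arm = 3145/2928
exact speed ratio = 3145/2928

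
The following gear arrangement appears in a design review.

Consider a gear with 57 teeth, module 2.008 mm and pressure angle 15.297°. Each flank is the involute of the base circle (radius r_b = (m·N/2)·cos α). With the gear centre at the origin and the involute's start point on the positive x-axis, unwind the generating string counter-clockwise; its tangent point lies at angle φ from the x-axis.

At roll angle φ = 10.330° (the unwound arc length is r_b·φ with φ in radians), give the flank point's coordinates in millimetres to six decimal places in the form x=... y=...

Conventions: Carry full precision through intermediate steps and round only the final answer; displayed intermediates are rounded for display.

single-mesh involute tooth geometry (57T wheel at module 2.008)
pitch radius r_p = m·N/2 = 2.008·57/2 = 57.228000
base radius r_b = r_p·cos α = 57.228000·cos 15.297° = 55.200483
roll angle φ = 10.330° = 0.18029251 rad
x = r_b·(cos φ + φ·sin φ) = 56.090362
y = r_b·(sin φ − φ·cos φ) = 0.107484

x=56.090362 y=0.107484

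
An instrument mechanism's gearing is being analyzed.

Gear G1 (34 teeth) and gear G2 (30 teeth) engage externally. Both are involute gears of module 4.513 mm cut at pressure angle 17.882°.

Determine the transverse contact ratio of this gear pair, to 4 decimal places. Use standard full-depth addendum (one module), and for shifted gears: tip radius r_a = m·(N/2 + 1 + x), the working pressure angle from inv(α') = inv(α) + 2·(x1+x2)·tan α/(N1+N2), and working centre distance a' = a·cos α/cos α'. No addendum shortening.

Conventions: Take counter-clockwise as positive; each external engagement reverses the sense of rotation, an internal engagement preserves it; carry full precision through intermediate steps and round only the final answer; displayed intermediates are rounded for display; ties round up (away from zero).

class = single-mesh tooth geometry [involute pair 34T × 30T, m = 4.513]
base radii: r_b1 = 73.014679, r_b2 = 64.424717
tip radii: r_a1 = 81.234000, r_a2 = 72.208000
no profile shift: α' = α, a' = a
action lengths: √(r_a1²−r_b1²) = 35.606452, √(r_a2²−r_b2²) = 32.610599
base pitch p_b = π·m·cos α = 13.493081
CR = (35.606452 + 32.610599 − 144.416000·sin 17.88200°)/13.493081 = 1.769278
contact ratio ≈ 1.7693

1.7693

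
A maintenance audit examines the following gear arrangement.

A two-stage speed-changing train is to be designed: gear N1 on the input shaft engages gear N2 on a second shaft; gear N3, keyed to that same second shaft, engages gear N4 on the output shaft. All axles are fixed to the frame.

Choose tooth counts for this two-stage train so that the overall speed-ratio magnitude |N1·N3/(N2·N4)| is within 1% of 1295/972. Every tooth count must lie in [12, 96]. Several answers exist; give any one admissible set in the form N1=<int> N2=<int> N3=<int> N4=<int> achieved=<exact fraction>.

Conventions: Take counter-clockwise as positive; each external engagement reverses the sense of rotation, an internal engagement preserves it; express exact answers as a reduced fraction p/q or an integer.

N1=35 N2=12 N3=37 N4=81 achieved=1295/972

topology: fixed-axis compound train — 2 stages, target 1295/972
target = 1295/972 in lowest terms: an exact hit needs N1·N3 = k·1295 and N2·N4 = k·972 for one integer k, every count in [12, 96]; additionally prefer no 1:1 stage (N1 ≠ N2, N3 ≠ N4)
k = 1: N1·N3 = 1295 = 35·37, N2·N4 = 972 = 12·81
achieved = 35·37/(12·81) = 1295/972; |achieved − target| = 0 ≤ 259/19440 ✓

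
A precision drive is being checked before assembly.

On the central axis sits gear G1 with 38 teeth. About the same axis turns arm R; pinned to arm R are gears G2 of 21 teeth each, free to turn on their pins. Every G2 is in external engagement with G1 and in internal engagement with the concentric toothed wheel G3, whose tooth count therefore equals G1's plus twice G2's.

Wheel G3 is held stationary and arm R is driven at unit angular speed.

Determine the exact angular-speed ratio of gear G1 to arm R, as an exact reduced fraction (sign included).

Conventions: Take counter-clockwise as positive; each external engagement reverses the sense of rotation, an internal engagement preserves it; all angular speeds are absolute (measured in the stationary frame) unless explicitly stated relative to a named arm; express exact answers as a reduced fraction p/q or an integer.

59/19

topology: planetary set — G1 38T / G2 21T / G3 80T, arm = carrier (Willis)
ring teeth: 38 + 2·21 = 80
38(ω_sun−ω_arm) = −80(ω_ring−ω_arm),  ω_ring = 0, ω_arm = 1
ω_sun = 1 − (80/38)(0−1) = 59/19
ω_out/ω_in = 59/19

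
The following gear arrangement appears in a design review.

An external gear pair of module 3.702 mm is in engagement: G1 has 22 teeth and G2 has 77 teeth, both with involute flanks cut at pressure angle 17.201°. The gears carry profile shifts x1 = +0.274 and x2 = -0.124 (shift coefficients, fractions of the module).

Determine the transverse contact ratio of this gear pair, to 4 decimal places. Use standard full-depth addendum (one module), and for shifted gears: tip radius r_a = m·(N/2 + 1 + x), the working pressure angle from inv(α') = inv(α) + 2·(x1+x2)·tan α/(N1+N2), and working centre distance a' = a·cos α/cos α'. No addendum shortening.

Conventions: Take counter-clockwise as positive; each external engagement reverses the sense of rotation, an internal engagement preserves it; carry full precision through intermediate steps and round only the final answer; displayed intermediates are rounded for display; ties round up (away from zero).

topology: single-mesh involute geometry — m = 3.702, 22T/77T pair
base radii: r_b1 = 38.900635, r_b2 = 136.152224
tip radii: r_a1 = 45.438348, r_a2 = 145.769952
inv(α') = inv(17.201°) + 2·(+0.274-0.124)·tan α/(22+77) = 0.01029484  ⇒  α' = 17.74343°
a' = a·cos α / cos α' = 183.2490·cos 17.201°/cos 17.74343° = 183.795896
action lengths: √(r_a1²−r_b1²) = 23.481568, √(r_a2²−r_b2²) = 52.071594
base pitch p_b = π·m·cos α = 11.109995
CR = (23.481568 + 52.071594 − 183.795896·sin 17.74343°)/11.109995 = 1.758814
contact ratio ≈ 1.7588

1.7588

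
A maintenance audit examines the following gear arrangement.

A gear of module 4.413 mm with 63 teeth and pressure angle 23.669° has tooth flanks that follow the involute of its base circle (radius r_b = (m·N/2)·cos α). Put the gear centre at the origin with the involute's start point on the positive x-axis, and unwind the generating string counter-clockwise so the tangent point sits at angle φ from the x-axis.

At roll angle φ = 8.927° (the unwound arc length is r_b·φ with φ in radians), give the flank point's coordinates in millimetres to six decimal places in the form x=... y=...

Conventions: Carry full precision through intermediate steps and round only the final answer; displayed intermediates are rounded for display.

x=128.851967 y=0.160124

topology: single-mesh involute geometry — m = 4.413, N = 63
pitch radius r_p = m·N/2 = 4.413·63/2 = 139.009500
base radius r_b = r_p·cos α = 139.009500·cos 23.669° = 127.316012
roll angle φ = 8.927° = 0.15580554 rad
x = r_b·(cos φ + φ·sin φ) = 128.851967
y = r_b·(sin φ − φ·cos φ) = 0.160124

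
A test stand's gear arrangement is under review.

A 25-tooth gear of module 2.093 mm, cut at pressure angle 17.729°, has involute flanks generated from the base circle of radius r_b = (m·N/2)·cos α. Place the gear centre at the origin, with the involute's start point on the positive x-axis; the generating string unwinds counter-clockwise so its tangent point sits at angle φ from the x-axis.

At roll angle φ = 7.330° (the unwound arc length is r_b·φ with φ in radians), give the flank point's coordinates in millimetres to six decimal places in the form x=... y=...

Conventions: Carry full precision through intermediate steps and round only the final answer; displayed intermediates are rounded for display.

topology: single-mesh involute geometry — m = 2.093, N = 25
pitch radius r_p = m·N/2 = 2.093·25/2 = 26.162500
base radius r_b = r_p·cos α = 26.162500·cos 17.729° = 24.919977
roll angle φ = 7.330° = 0.12793263 rad
x = r_b·(cos φ + φ·sin φ) = 25.123073
y = r_b·(sin φ − φ·cos φ) = 0.017364

x=25.123073 y=0.017364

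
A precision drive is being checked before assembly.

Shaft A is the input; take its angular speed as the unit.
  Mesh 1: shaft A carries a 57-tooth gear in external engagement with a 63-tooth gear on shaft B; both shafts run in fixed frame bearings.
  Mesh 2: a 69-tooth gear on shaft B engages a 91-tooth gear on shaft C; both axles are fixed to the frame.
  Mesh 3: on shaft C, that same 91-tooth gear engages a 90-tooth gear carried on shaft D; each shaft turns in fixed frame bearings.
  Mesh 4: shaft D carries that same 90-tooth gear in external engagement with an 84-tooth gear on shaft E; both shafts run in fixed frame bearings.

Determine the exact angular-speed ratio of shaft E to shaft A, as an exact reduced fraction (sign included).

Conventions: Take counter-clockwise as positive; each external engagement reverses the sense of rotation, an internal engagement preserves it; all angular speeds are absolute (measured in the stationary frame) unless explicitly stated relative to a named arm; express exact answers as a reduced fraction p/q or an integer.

437/588

class = fixed-axis compound train [4 meshes; 4 ratios multiply, 4 sense flips]
mesh 1 [57T→63T]: running ratio 19/21, sense −
mesh 2 [69T→91T]: running ratio 437/637, sense +
mesh 3 [91T→90T]: running ratio 437/630, sense −
mesh 4 [90T→84T]: running ratio 437/588, sense +
ω_out/ω_in = 437/588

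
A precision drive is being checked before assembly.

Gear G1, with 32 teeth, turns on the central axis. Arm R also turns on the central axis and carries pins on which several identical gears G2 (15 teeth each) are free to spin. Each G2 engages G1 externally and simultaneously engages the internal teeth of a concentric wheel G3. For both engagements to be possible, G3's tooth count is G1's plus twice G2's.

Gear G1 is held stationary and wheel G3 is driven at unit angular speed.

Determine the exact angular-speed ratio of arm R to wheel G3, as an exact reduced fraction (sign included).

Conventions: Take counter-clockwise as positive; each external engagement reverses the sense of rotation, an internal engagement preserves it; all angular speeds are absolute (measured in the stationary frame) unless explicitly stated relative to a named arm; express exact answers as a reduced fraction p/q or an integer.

planetary set (32T centre, 15T on arm, 62T internal) — Willis relation
ring teeth: 32 + 2·15 = 62
32(ω_sun−ω_arm) = −62(ω_ring−ω_arm),  ω_sun = 0, ω_ring = 1
32(0−ω_arm) = −62(1−ω_arm)  ⇒  94·ω_arm = 62  ⇒  ω_arm = 31/47
ω_out/ω_in = 31/47

31/47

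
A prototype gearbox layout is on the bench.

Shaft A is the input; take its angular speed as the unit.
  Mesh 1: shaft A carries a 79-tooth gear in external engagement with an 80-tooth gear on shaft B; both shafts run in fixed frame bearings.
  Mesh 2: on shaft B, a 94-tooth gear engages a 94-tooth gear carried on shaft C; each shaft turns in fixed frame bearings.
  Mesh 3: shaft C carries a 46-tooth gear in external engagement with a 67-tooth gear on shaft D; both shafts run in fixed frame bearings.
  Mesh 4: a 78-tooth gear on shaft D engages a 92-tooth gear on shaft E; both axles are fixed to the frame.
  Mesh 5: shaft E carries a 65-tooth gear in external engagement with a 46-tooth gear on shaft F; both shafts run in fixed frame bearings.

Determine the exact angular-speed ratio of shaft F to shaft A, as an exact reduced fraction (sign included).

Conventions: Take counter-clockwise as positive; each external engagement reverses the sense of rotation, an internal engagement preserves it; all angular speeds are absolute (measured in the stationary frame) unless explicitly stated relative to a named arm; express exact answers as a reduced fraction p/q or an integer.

-40053/49312

class = fixed-axis compound train [5 meshes; 5 ratios multiply, 5 sense flips]
mesh 1 [79T→80T]: running ratio 79/80, sense −
mesh 2 [94T→94T]: running ratio 79/80, sense +
mesh 3 [46T→67T]: running ratio 1817/2680, sense −
mesh 4 [78T→92T]: running ratio 3081/5360, sense +
mesh 5 [65T→46T]: running ratio 40053/49312, sense −
ω_out/ω_in = -40053/49312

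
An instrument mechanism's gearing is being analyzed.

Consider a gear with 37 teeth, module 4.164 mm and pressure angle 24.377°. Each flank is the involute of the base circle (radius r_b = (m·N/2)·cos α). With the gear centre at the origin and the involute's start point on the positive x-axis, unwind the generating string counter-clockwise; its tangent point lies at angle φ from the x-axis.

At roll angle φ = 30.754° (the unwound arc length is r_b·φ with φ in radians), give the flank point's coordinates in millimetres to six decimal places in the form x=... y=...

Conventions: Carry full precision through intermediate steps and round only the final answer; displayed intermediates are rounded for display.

single-mesh involute tooth geometry (37T wheel at module 4.164)
pitch radius r_p = m·N/2 = 4.164·37/2 = 77.034000
base radius r_b = r_p·cos α = 77.034000·cos 24.377° = 70.166374
roll angle φ = 30.754° = 0.53675856 rad
x = r_b·(cos φ + φ·sin φ) = 79.557712
y = r_b·(sin φ − φ·cos φ) = 3.513827

x=79.557712 y=3.513827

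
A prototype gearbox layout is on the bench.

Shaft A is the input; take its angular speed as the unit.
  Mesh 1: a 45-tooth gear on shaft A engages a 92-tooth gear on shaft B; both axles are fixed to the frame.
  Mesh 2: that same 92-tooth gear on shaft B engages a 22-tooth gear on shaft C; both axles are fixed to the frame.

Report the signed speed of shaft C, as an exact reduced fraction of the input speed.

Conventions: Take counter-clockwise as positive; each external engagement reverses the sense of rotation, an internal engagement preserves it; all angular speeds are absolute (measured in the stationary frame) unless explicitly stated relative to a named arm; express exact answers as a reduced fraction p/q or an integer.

2-mesh fixed-axis compound train (all bearings frame-fixed)
mesh 1 [45T→92T]: |ω|/ω_in = 1×45/92 = 45/92, sense flips to −
mesh 2 [92T→22T]: |ω|/ω_in = (45/92)×92/22 = 45/22, sense flips to +
signed output speed (× input speed) = 45/22

45/22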